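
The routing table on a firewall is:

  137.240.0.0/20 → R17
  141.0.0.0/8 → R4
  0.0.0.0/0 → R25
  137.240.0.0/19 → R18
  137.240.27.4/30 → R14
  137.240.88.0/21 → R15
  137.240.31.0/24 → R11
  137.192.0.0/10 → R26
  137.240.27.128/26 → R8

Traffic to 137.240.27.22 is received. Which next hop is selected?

R18

Routes whose prefix contains 137.240.27.22:
  0.0.0.0/0 (default, matches everything) -> R25
  137.192.0.0/10 (137.192.0.0 - 137.255.255.255) -> R26
  137.240.0.0/19 (137.240.0.0 - 137.240.31.255) -> R18
More-specific entries that do NOT match:
  137.240.27.4/30 (137.240.27.4 - 137.240.27.7) does not contain 137.240.27.22
  137.240.27.128/26 (137.240.27.128 - 137.240.27.191) does not contain 137.240.27.22
  137.240.31.0/24 (137.240.31.0 - 137.240.31.255) does not contain 137.240.27.22
  137.240.88.0/21 (137.240.88.0 - 137.240.95.255) does not contain 137.240.27.22
  137.240.0.0/20 (137.240.0.0 - 137.240.15.255) does not contain 137.240.27.22
Longest matching prefix is /19 -> next hop R18.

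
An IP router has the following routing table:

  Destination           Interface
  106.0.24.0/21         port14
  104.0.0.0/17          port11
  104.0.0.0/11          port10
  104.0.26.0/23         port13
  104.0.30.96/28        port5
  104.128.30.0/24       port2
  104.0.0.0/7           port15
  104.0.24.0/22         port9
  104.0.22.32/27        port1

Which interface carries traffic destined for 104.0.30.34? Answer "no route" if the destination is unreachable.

port11

Routes whose prefix contains 104.0.30.34:
  104.0.0.0/7 (104.0.0.0 - 105.255.255.255) -> port15
  104.0.0.0/11 (104.0.0.0 - 104.31.255.255) -> port10
  104.0.0.0/17 (104.0.0.0 - 104.0.127.255) -> port11
More-specific entries that do NOT match:
  104.0.30.96/28 (104.0.30.96 - 104.0.30.111) does not contain 104.0.30.34
  104.0.22.32/27 (104.0.22.32 - 104.0.22.63) does not contain 104.0.30.34
  104.128.30.0/24 (104.128.30.0 - 104.128.30.255) does not contain 104.0.30.34
  104.0.26.0/23 (104.0.26.0 - 104.0.27.255) does not contain 104.0.30.34
  104.0.24.0/22 (104.0.24.0 - 104.0.27.255) does not contain 104.0.30.34
  106.0.24.0/21 (106.0.24.0 - 106.0.31.255) does not contain 104.0.30.34
Longest matching prefix is /17 -> interface port11.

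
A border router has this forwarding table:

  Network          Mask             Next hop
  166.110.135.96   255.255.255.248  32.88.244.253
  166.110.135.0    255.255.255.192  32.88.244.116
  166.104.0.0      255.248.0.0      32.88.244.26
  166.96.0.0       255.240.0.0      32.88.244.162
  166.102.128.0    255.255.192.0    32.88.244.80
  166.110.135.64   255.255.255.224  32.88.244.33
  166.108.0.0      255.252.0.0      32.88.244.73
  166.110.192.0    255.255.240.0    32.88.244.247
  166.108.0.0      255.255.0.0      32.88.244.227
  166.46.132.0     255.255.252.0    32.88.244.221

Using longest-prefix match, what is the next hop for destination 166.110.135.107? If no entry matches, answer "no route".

32.88.244.73

Routes whose prefix contains 166.110.135.107:
  166.96.0.0/12 (166.96.0.0 - 166.111.255.255) -> 32.88.244.162
  166.104.0.0/13 (166.104.0.0 - 166.111.255.255) -> 32.88.244.26
  166.108.0.0/14 (166.108.0.0 - 166.111.255.255) -> 32.88.244.73
More-specific entries that do NOT match:
  166.110.135.96/29 (166.110.135.96 - 166.110.135.103) does not contain 166.110.135.107
  166.110.135.64/27 (166.110.135.64 - 166.110.135.95) does not contain 166.110.135.107
  166.110.135.0/26 (166.110.135.0 - 166.110.135.63) does not contain 166.110.135.107
  166.46.132.0/22 (166.46.132.0 - 166.46.135.255) does not contain 166.110.135.107
  166.110.192.0/20 (166.110.192.0 - 166.110.207.255) does not contain 166.110.135.107
  166.102.128.0/18 (166.102.128.0 - 166.102.191.255) does not contain 166.110.135.107
  166.108.0.0/16 (166.108.0.0 - 166.108.255.255) does not contain 166.110.135.107
Longest matching prefix is /14 -> next hop 32.88.244.73.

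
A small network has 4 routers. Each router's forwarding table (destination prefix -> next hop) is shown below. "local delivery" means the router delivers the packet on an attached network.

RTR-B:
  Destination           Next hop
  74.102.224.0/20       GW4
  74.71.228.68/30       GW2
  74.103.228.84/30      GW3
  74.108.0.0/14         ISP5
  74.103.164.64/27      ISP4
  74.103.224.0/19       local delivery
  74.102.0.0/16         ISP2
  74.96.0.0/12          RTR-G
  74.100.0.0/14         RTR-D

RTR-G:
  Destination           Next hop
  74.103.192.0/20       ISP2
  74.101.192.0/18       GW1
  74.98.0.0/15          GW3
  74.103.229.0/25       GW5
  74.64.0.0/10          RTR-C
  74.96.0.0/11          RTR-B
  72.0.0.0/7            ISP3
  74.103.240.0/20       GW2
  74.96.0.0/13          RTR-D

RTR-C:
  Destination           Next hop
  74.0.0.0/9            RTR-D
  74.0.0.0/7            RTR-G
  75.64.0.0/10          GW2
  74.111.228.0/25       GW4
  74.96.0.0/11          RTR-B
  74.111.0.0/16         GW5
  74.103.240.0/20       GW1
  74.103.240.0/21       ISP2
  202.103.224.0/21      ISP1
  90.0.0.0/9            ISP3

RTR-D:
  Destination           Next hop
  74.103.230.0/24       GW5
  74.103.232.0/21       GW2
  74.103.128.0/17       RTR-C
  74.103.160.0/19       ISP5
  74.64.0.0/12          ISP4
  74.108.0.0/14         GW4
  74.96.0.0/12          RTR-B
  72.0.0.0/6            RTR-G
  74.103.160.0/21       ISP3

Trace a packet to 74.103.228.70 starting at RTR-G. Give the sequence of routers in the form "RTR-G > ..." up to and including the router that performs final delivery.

At RTR-G: longest match for 74.103.228.70 is 74.96.0.0/13 -> RTR-D
At RTR-D: longest match for 74.103.228.70 is 74.103.128.0/17 -> RTR-C
At RTR-C: longest match for 74.103.228.70 is 74.96.0.0/11 -> RTR-B
At RTR-B: longest match for 74.103.228.70 is 74.103.224.0/19 -> local delivery

RTR-G > RTR-D > RTR-C > RTR-B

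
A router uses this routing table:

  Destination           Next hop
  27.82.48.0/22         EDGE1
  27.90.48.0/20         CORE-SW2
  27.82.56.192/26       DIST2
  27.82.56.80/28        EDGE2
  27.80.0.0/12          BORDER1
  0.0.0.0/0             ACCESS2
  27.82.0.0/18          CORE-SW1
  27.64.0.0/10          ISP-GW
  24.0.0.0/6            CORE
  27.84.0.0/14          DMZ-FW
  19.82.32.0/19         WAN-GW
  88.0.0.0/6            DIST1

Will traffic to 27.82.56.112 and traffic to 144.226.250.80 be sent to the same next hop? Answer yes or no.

no

27.82.56.112: longest match 27.82.0.0/18 -> CORE-SW1
144.226.250.80: longest match 0.0.0.0/0 -> ACCESS2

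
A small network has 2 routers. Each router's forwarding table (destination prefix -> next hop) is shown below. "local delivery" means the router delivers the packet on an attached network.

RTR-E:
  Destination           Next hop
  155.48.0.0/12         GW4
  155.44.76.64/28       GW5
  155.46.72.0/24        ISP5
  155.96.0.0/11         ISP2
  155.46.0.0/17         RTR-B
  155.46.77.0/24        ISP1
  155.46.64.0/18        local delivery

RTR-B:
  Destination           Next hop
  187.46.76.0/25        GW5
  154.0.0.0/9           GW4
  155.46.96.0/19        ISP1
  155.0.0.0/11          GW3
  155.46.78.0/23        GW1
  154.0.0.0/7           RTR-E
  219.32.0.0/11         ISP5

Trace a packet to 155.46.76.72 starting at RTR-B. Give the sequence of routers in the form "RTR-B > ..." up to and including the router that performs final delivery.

At RTR-B: longest match for 155.46.76.72 is 154.0.0.0/7 -> RTR-E
At RTR-E: longest match for 155.46.76.72 is 155.46.64.0/18 -> local delivery

RTR-B > RTR-E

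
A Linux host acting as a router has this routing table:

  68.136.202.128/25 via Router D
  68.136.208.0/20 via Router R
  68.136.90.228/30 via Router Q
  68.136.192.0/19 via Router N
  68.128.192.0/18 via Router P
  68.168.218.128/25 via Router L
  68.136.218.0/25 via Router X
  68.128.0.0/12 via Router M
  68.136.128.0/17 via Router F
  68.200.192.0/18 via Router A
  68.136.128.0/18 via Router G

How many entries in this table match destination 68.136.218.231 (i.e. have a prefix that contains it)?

4

Prefixes containing 68.136.218.231:
  68.128.0.0/12 (68.128.0.0 - 68.143.255.255)
  68.136.128.0/17 (68.136.128.0 - 68.136.255.255)
  68.136.192.0/19 (68.136.192.0 - 68.136.223.255)
  68.136.208.0/20 (68.136.208.0 - 68.136.223.255)
Total matching entries: 4.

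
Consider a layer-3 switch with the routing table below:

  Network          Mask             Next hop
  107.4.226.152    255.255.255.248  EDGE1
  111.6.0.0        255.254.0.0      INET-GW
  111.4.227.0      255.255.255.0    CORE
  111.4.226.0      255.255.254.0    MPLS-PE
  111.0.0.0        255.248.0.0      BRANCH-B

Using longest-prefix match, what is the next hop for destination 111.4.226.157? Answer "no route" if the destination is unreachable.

Routes whose prefix contains 111.4.226.157:
  111.0.0.0/13 (111.0.0.0 - 111.7.255.255) -> BRANCH-B
  111.4.226.0/23 (111.4.226.0 - 111.4.227.255) -> MPLS-PE
More-specific entries that do NOT match:
  107.4.226.152/29 (107.4.226.152 - 107.4.226.159) does not contain 111.4.226.157
  111.4.227.0/24 (111.4.227.0 - 111.4.227.255) does not contain 111.4.226.157
Longest matching prefix is /23 -> next hop MPLS-PE.

MPLS-PE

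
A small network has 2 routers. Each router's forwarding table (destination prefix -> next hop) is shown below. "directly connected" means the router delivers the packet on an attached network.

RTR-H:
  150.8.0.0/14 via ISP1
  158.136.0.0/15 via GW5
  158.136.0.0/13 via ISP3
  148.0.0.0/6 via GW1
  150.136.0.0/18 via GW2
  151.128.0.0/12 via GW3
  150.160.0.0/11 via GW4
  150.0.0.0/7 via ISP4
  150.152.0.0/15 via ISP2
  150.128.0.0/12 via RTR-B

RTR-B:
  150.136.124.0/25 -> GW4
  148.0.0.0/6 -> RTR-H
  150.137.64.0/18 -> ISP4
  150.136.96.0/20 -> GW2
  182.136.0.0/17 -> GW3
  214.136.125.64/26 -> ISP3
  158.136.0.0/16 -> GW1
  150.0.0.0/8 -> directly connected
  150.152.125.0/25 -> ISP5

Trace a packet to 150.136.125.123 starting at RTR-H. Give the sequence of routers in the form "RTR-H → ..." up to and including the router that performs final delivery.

RTR-H → RTR-B

At RTR-H: longest match for 150.136.125.123 is 150.128.0.0/12 -> RTR-B
At RTR-B: longest match for 150.136.125.123 is 150.0.0.0/8 -> directly connected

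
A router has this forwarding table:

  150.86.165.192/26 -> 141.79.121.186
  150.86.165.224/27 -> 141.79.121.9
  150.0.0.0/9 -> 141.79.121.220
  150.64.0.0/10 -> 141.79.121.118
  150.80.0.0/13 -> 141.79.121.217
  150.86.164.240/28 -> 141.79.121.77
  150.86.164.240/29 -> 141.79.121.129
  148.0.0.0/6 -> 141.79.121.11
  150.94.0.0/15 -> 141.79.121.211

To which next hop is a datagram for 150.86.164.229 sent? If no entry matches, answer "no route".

Routes whose prefix contains 150.86.164.229:
  148.0.0.0/6 (148.0.0.0 - 151.255.255.255) -> 141.79.121.11
  150.0.0.0/9 (150.0.0.0 - 150.127.255.255) -> 141.79.121.220
  150.64.0.0/10 (150.64.0.0 - 150.127.255.255) -> 141.79.121.118
  150.80.0.0/13 (150.80.0.0 - 150.87.255.255) -> 141.79.121.217
More-specific entries that do NOT match:
  150.86.164.240/29 (150.86.164.240 - 150.86.164.247) does not contain 150.86.164.229
  150.86.164.240/28 (150.86.164.240 - 150.86.164.255) does not contain 150.86.164.229
  150.86.165.224/27 (150.86.165.224 - 150.86.165.255) does not contain 150.86.164.229
  150.86.165.192/26 (150.86.165.192 - 150.86.165.255) does not contain 150.86.164.229
  150.94.0.0/15 (150.94.0.0 - 150.95.255.255) does not contain 150.86.164.229
Longest matching prefix is /13 -> next hop 141.79.121.217.

141.79.121.217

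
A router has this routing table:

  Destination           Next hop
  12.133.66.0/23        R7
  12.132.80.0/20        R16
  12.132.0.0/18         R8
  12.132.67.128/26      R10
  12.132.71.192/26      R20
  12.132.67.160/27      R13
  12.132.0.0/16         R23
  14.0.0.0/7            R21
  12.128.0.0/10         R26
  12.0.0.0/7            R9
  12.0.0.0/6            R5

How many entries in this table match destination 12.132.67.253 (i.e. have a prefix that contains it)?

Prefixes containing 12.132.67.253:
  12.0.0.0/6 (12.0.0.0 - 15.255.255.255)
  12.0.0.0/7 (12.0.0.0 - 13.255.255.255)
  12.128.0.0/10 (12.128.0.0 - 12.191.255.255)
  12.132.0.0/16 (12.132.0.0 - 12.132.255.255)
Total matching entries: 4.

4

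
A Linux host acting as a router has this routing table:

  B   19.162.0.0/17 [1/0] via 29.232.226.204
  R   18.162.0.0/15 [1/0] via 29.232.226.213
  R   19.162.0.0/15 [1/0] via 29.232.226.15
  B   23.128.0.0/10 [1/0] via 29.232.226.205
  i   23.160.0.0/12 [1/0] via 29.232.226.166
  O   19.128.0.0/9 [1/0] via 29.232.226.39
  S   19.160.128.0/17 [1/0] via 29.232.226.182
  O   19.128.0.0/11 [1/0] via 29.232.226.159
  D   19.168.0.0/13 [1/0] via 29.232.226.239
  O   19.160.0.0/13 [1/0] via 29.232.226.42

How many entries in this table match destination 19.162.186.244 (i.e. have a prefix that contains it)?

Prefixes containing 19.162.186.244:
  19.128.0.0/9 (19.128.0.0 - 19.255.255.255)
  19.160.0.0/13 (19.160.0.0 - 19.167.255.255)
  19.162.0.0/15 (19.162.0.0 - 19.163.255.255)
Total matching entries: 3.

3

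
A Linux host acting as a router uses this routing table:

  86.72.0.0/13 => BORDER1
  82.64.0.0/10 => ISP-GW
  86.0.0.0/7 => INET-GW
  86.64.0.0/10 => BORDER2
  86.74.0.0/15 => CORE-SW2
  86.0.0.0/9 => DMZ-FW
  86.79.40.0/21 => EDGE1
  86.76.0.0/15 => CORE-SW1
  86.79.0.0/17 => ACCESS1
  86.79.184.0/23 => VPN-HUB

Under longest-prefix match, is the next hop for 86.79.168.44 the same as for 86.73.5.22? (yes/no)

yes

86.79.168.44: longest match 86.72.0.0/13 -> BORDER1
86.73.5.22: longest match 86.72.0.0/13 -> BORDER1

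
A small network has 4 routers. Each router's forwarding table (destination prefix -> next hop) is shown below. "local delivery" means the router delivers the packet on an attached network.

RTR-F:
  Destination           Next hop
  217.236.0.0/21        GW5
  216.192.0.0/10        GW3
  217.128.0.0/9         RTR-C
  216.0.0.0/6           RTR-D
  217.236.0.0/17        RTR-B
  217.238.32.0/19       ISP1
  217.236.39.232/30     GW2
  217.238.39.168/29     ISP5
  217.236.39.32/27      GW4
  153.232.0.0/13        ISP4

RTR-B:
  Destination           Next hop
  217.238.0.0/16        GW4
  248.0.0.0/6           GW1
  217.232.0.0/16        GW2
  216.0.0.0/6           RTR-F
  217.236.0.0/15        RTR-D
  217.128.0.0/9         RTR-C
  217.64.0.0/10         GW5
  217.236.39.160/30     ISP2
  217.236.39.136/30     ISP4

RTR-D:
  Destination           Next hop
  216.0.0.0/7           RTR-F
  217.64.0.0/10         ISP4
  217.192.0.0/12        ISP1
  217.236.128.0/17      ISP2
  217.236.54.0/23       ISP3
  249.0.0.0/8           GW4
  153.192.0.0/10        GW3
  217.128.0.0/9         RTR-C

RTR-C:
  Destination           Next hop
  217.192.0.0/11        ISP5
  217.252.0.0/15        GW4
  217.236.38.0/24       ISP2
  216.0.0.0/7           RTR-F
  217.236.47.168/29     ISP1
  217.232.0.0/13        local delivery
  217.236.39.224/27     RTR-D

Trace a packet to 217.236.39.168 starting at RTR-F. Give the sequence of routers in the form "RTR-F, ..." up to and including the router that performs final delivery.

At RTR-F: longest match for 217.236.39.168 is 217.236.0.0/17 -> RTR-B
At RTR-B: longest match for 217.236.39.168 is 217.236.0.0/15 -> RTR-D
At RTR-D: longest match for 217.236.39.168 is 217.128.0.0/9 -> RTR-C
At RTR-C: longest match for 217.236.39.168 is 217.232.0.0/13 -> local delivery

RTR-F, RTR-B, RTR-D, RTR-C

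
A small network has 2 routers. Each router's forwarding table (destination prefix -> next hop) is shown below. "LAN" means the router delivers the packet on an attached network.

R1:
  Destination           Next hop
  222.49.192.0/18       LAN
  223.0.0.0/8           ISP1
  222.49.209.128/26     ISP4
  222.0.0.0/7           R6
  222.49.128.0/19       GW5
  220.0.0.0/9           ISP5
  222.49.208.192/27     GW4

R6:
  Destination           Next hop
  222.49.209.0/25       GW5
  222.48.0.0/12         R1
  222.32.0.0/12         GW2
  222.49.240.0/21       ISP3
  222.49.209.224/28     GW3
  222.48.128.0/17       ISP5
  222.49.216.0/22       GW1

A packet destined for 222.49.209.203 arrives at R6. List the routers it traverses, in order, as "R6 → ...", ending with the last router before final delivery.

R6 → R1

At R6: longest match for 222.49.209.203 is 222.48.0.0/12 -> R1
At R1: longest match for 222.49.209.203 is 222.49.192.0/18 -> LAN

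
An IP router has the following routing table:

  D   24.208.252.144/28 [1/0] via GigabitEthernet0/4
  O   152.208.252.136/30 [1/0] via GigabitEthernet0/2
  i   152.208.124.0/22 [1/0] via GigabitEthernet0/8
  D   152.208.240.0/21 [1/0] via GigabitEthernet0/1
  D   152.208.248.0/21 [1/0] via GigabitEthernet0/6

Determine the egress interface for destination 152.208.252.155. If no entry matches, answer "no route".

Routes whose prefix contains 152.208.252.155:
  152.208.248.0/21 (152.208.248.0 - 152.208.255.255) -> GigabitEthernet0/6
More-specific entries that do NOT match:
  152.208.252.136/30 (152.208.252.136 - 152.208.252.139) does not contain 152.208.252.155
  24.208.252.144/28 (24.208.252.144 - 24.208.252.159) does not contain 152.208.252.155
  152.208.124.0/22 (152.208.124.0 - 152.208.127.255) does not contain 152.208.252.155
Longest matching prefix is /21 -> interface GigabitEthernet0/6.

GigabitEthernet0/6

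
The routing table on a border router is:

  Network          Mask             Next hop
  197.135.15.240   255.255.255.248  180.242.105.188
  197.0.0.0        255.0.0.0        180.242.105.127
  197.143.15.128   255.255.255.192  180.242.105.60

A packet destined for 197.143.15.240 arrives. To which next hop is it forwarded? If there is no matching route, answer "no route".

180.242.105.127

Routes whose prefix contains 197.143.15.240:
  197.0.0.0/8 (197.0.0.0 - 197.255.255.255) -> 180.242.105.127
More-specific entries that do NOT match:
  197.135.15.240/29 (197.135.15.240 - 197.135.15.247) does not contain 197.143.15.240
  197.143.15.128/26 (197.143.15.128 - 197.143.15.191) does not contain 197.143.15.240
Longest matching prefix is /8 -> next hop 180.242.105.127.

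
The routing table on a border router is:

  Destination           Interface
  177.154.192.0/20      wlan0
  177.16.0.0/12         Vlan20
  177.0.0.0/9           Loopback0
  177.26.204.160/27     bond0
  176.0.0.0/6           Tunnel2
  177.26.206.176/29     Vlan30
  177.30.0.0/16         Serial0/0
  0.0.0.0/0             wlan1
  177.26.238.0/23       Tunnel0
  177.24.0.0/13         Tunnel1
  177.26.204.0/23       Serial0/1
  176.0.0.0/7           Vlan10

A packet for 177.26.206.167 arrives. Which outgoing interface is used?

Tunnel1

Routes whose prefix contains 177.26.206.167:
  0.0.0.0/0 (default, matches everything) -> wlan1
  176.0.0.0/6 (176.0.0.0 - 179.255.255.255) -> Tunnel2
  176.0.0.0/7 (176.0.0.0 - 177.255.255.255) -> Vlan10
  177.0.0.0/9 (177.0.0.0 - 177.127.255.255) -> Loopback0
  177.16.0.0/12 (177.16.0.0 - 177.31.255.255) -> Vlan20
  177.24.0.0/13 (177.24.0.0 - 177.31.255.255) -> Tunnel1
More-specific entries that do NOT match:
  177.26.206.176/29 (177.26.206.176 - 177.26.206.183) does not contain 177.26.206.167
  177.26.204.160/27 (177.26.204.160 - 177.26.204.191) does not contain 177.26.206.167
  177.26.238.0/23 (177.26.238.0 - 177.26.239.255) does not contain 177.26.206.167
  177.26.204.0/23 (177.26.204.0 - 177.26.205.255) does not contain 177.26.206.167
  177.154.192.0/20 (177.154.192.0 - 177.154.207.255) does not contain 177.26.206.167
  177.30.0.0/16 (177.30.0.0 - 177.30.255.255) does not contain 177.26.206.167
Longest matching prefix is /13 -> interface Tunnel1.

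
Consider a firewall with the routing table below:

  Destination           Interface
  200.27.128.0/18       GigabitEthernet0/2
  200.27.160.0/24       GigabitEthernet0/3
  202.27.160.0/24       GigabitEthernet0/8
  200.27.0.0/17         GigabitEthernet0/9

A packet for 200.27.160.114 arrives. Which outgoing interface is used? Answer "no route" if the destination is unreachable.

Routes whose prefix contains 200.27.160.114:
  200.27.128.0/18 (200.27.128.0 - 200.27.191.255) -> GigabitEthernet0/2
  200.27.160.0/24 (200.27.160.0 - 200.27.160.255) -> GigabitEthernet0/3
Longest matching prefix is /24 -> interface GigabitEthernet0/3.

GigabitEthernet0/3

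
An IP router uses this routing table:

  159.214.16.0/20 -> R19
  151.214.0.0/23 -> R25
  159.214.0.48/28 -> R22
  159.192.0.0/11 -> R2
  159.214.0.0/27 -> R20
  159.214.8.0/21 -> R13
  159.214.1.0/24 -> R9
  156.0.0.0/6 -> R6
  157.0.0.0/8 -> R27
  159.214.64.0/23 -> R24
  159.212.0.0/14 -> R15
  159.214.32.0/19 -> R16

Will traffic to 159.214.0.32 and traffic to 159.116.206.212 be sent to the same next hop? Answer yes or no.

159.214.0.32: longest match 159.212.0.0/14 -> R15
159.116.206.212: longest match 156.0.0.0/6 -> R6

no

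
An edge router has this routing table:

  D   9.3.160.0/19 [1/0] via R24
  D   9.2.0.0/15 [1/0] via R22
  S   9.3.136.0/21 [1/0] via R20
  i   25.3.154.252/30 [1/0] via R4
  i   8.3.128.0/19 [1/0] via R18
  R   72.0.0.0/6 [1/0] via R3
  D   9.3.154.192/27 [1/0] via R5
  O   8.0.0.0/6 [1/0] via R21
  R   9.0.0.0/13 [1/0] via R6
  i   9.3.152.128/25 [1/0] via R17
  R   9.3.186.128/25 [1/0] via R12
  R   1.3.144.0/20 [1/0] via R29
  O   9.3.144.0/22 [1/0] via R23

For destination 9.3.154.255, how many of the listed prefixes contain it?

Prefixes containing 9.3.154.255:
  8.0.0.0/6 (8.0.0.0 - 11.255.255.255)
  9.0.0.0/13 (9.0.0.0 - 9.7.255.255)
  9.2.0.0/15 (9.2.0.0 - 9.3.255.255)
Total matching entries: 3.

3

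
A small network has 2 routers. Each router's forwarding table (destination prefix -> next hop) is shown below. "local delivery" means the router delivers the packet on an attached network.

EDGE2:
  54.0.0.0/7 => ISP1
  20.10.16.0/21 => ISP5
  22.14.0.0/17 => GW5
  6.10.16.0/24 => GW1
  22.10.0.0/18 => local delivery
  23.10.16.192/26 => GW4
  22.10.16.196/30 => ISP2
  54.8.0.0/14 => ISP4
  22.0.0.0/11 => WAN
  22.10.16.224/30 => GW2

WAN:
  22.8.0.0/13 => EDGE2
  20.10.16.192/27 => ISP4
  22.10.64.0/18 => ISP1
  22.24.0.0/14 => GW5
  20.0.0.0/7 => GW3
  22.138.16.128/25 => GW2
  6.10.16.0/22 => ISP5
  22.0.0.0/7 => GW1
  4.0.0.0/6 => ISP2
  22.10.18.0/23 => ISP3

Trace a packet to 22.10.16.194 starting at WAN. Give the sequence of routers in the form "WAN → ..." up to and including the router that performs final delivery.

At WAN: longest match for 22.10.16.194 is 22.8.0.0/13 -> EDGE2
At EDGE2: longest match for 22.10.16.194 is 22.10.0.0/18 -> local delivery

WAN → EDGE2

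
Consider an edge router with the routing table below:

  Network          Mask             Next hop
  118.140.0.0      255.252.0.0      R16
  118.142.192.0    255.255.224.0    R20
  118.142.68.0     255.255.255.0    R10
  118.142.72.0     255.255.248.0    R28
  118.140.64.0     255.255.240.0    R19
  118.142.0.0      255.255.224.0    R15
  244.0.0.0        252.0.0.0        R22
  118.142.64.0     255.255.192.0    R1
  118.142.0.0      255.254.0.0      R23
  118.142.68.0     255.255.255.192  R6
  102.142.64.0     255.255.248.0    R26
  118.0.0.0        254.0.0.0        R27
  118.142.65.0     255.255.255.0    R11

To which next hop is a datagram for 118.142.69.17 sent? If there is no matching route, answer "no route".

R1

Routes whose prefix contains 118.142.69.17:
  118.0.0.0/7 (118.0.0.0 - 119.255.255.255) -> R27
  118.140.0.0/14 (118.140.0.0 - 118.143.255.255) -> R16
  118.142.0.0/15 (118.142.0.0 - 118.143.255.255) -> R23
  118.142.64.0/18 (118.142.64.0 - 118.142.127.255) -> R1
More-specific entries that do NOT match:
  118.142.68.0/26 (118.142.68.0 - 118.142.68.63) does not contain 118.142.69.17
  118.142.68.0/24 (118.142.68.0 - 118.142.68.255) does not contain 118.142.69.17
  118.142.65.0/24 (118.142.65.0 - 118.142.65.255) does not contain 118.142.69.17
  118.142.72.0/21 (118.142.72.0 - 118.142.79.255) does not contain 118.142.69.17
  102.142.64.0/21 (102.142.64.0 - 102.142.71.255) does not contain 118.142.69.17
  118.140.64.0/20 (118.140.64.0 - 118.140.79.255) does not contain 118.142.69.17
  118.142.192.0/19 (118.142.192.0 - 118.142.223.255) does not contain 118.142.69.17
  118.142.0.0/19 (118.142.0.0 - 118.142.31.255) does not contain 118.142.69.17
Longest matching prefix is /18 -> next hop R1.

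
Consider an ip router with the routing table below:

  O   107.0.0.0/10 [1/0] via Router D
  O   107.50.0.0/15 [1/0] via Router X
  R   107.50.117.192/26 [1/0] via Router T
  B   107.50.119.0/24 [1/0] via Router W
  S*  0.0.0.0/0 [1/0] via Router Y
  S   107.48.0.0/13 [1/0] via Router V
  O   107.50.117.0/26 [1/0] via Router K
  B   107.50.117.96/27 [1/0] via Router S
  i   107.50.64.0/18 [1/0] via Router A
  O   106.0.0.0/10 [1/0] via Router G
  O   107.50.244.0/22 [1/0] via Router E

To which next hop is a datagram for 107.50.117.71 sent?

Router A

Routes whose prefix contains 107.50.117.71:
  0.0.0.0/0 (default, matches everything) -> Router Y
  107.0.0.0/10 (107.0.0.0 - 107.63.255.255) -> Router D
  107.48.0.0/13 (107.48.0.0 - 107.55.255.255) -> Router V
  107.50.0.0/15 (107.50.0.0 - 107.51.255.255) -> Router X
  107.50.64.0/18 (107.50.64.0 - 107.50.127.255) -> Router A
More-specific entries that do NOT match:
  107.50.117.96/27 (107.50.117.96 - 107.50.117.127) does not contain 107.50.117.71
  107.50.117.192/26 (107.50.117.192 - 107.50.117.255) does not contain 107.50.117.71
  107.50.117.0/26 (107.50.117.0 - 107.50.117.63) does not contain 107.50.117.71
  107.50.119.0/24 (107.50.119.0 - 107.50.119.255) does not contain 107.50.117.71
  107.50.244.0/22 (107.50.244.0 - 107.50.247.255) does not contain 107.50.117.71
Longest matching prefix is /18 -> next hop Router A.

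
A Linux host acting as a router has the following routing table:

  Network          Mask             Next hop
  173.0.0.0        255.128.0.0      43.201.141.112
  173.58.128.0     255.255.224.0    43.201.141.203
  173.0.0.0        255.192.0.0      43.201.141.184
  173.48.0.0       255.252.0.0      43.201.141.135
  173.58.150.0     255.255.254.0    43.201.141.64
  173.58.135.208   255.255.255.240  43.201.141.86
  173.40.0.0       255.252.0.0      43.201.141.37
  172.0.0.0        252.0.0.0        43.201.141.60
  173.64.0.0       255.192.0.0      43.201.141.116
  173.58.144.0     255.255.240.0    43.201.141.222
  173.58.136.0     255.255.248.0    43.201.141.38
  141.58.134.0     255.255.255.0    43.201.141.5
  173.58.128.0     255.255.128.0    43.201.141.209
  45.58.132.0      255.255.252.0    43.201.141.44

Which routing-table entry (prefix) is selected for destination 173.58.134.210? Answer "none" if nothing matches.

Entries matching 173.58.134.210:
  172.0.0.0/6 (172.0.0.0 - 175.255.255.255)
  173.0.0.0/9 (173.0.0.0 - 173.127.255.255)
  173.0.0.0/10 (173.0.0.0 - 173.63.255.255)
  173.58.128.0/17 (173.58.128.0 - 173.58.255.255)
  173.58.128.0/19 (173.58.128.0 - 173.58.159.255)
Most specific is 173.58.128.0/19.

173.58.128.0/19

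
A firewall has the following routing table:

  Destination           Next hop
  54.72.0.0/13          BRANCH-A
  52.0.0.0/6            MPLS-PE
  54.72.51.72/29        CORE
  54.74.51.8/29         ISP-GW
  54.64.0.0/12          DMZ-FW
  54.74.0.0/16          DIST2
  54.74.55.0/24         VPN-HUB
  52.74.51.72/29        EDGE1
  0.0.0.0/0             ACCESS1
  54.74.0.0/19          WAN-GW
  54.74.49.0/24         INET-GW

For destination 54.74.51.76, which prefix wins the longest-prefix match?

54.74.0.0/16

Entries matching 54.74.51.76:
  0.0.0.0/0 (default, matches everything)
  52.0.0.0/6 (52.0.0.0 - 55.255.255.255)
  54.64.0.0/12 (54.64.0.0 - 54.79.255.255)
  54.72.0.0/13 (54.72.0.0 - 54.79.255.255)
  54.74.0.0/16 (54.74.0.0 - 54.74.255.255)
Most specific is 54.74.0.0/16.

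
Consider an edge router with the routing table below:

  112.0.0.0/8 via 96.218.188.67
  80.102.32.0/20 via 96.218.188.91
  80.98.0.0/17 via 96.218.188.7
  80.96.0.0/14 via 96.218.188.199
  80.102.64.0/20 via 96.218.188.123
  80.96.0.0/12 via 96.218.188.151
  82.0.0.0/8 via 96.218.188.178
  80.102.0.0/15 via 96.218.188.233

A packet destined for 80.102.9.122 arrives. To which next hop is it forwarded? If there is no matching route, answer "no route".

96.218.188.233

Routes whose prefix contains 80.102.9.122:
  80.96.0.0/12 (80.96.0.0 - 80.111.255.255) -> 96.218.188.151
  80.102.0.0/15 (80.102.0.0 - 80.103.255.255) -> 96.218.188.233
More-specific entries that do NOT match:
  80.102.32.0/20 (80.102.32.0 - 80.102.47.255) does not contain 80.102.9.122
  80.102.64.0/20 (80.102.64.0 - 80.102.79.255) does not contain 80.102.9.122
  80.98.0.0/17 (80.98.0.0 - 80.98.127.255) does not contain 80.102.9.122
Longest matching prefix is /15 -> next hop 96.218.188.233.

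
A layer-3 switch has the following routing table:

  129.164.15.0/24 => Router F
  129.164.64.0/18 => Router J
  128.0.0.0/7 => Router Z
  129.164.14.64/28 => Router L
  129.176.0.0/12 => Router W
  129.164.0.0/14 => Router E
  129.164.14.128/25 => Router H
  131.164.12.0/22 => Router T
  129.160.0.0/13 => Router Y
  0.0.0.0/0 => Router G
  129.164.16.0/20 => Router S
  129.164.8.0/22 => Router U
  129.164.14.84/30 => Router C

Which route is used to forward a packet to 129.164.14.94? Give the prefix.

Entries matching 129.164.14.94:
  0.0.0.0/0 (default, matches everything)
  128.0.0.0/7 (128.0.0.0 - 129.255.255.255)
  129.160.0.0/13 (129.160.0.0 - 129.167.255.255)
  129.164.0.0/14 (129.164.0.0 - 129.167.255.255)
Most specific is 129.164.0.0/14.

129.164.0.0/14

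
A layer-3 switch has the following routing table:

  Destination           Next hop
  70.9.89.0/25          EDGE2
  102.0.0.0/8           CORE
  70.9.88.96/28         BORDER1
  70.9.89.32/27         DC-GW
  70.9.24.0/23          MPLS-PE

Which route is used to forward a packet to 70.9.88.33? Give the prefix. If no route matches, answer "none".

70.9.88.33 is outside every listed prefix and there is no default route.

none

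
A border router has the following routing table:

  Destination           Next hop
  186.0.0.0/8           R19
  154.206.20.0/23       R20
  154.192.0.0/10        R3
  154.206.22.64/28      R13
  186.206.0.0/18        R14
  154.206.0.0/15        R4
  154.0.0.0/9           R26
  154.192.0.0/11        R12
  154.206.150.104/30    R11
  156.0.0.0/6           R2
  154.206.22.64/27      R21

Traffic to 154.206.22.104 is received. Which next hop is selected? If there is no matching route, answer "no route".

R4

Routes whose prefix contains 154.206.22.104:
  154.192.0.0/10 (154.192.0.0 - 154.255.255.255) -> R3
  154.192.0.0/11 (154.192.0.0 - 154.223.255.255) -> R12
  154.206.0.0/15 (154.206.0.0 - 154.207.255.255) -> R4
More-specific entries that do NOT match:
  154.206.150.104/30 (154.206.150.104 - 154.206.150.107) does not contain 154.206.22.104
  154.206.22.64/28 (154.206.22.64 - 154.206.22.79) does not contain 154.206.22.104
  154.206.22.64/27 (154.206.22.64 - 154.206.22.95) does not contain 154.206.22.104
  154.206.20.0/23 (154.206.20.0 - 154.206.21.255) does not contain 154.206.22.104
  186.206.0.0/18 (186.206.0.0 - 186.206.63.255) does not contain 154.206.22.104
Longest matching prefix is /15 -> next hop R4.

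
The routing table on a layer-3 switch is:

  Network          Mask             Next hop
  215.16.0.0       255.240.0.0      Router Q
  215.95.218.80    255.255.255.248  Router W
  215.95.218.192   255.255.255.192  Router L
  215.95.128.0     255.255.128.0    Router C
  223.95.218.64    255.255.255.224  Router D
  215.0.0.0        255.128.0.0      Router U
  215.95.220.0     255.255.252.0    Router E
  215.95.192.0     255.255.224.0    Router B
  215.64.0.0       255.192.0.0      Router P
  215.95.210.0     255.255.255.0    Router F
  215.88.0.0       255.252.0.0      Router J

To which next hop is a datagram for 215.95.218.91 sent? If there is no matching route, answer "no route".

Router B

Routes whose prefix contains 215.95.218.91:
  215.0.0.0/9 (215.0.0.0 - 215.127.255.255) -> Router U
  215.64.0.0/10 (215.64.0.0 - 215.127.255.255) -> Router P
  215.95.128.0/17 (215.95.128.0 - 215.95.255.255) -> Router C
  215.95.192.0/19 (215.95.192.0 - 215.95.223.255) -> Router B
More-specific entries that do NOT match:
  215.95.218.80/29 (215.95.218.80 - 215.95.218.87) does not contain 215.95.218.91
  223.95.218.64/27 (223.95.218.64 - 223.95.218.95) does not contain 215.95.218.91
  215.95.218.192/26 (215.95.218.192 - 215.95.218.255) does not contain 215.95.218.91
  215.95.210.0/24 (215.95.210.0 - 215.95.210.255) does not contain 215.95.218.91
  215.95.220.0/22 (215.95.220.0 - 215.95.223.255) does not contain 215.95.218.91
Longest matching prefix is /19 -> next hop Router B.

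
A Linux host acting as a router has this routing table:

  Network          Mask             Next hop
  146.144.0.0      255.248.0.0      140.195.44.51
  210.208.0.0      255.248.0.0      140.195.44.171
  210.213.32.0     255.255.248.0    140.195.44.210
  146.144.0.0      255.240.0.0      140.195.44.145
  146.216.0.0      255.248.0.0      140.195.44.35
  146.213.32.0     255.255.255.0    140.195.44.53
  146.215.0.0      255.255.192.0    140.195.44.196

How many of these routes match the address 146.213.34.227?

No listed prefix contains 146.213.34.227.
Total matching entries: 0.

0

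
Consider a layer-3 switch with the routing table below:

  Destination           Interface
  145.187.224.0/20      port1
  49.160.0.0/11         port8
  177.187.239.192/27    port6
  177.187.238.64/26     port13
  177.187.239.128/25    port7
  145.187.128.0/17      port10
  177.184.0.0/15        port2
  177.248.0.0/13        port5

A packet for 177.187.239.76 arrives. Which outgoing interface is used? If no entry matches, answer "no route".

no route

No entry's prefix contains 177.187.239.76; there is no default route.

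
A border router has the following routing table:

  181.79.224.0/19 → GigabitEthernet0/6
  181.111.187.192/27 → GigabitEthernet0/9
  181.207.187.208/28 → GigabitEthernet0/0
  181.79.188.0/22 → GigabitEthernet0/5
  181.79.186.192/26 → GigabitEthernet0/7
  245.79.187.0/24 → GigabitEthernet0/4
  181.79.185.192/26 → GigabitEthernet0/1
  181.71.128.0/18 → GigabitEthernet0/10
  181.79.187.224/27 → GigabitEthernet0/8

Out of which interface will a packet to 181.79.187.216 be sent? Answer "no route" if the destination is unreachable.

no route

No entry's prefix contains 181.79.187.216; there is no default route.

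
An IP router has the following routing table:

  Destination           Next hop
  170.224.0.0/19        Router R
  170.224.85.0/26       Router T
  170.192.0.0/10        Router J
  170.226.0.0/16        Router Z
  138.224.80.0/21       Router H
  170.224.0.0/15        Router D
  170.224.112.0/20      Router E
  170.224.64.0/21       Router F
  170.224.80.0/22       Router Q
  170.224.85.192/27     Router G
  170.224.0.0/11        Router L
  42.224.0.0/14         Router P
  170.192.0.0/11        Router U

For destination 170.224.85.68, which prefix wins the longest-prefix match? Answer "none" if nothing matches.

170.224.0.0/15

Entries matching 170.224.85.68:
  170.192.0.0/10 (170.192.0.0 - 170.255.255.255)
  170.224.0.0/11 (170.224.0.0 - 170.255.255.255)
  170.224.0.0/15 (170.224.0.0 - 170.225.255.255)
Most specific is 170.224.0.0/15.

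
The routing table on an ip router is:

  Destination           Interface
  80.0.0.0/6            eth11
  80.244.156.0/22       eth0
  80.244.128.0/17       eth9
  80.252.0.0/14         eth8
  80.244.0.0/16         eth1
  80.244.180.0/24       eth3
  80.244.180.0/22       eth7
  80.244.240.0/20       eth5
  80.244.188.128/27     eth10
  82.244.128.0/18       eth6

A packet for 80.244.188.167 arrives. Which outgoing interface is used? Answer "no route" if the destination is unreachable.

Routes whose prefix contains 80.244.188.167:
  80.0.0.0/6 (80.0.0.0 - 83.255.255.255) -> eth11
  80.244.0.0/16 (80.244.0.0 - 80.244.255.255) -> eth1
  80.244.128.0/17 (80.244.128.0 - 80.244.255.255) -> eth9
More-specific entries that do NOT match:
  80.244.188.128/27 (80.244.188.128 - 80.244.188.159) does not contain 80.244.188.167
  80.244.180.0/24 (80.244.180.0 - 80.244.180.255) does not contain 80.244.188.167
  80.244.156.0/22 (80.244.156.0 - 80.244.159.255) does not contain 80.244.188.167
  80.244.180.0/22 (80.244.180.0 - 80.244.183.255) does not contain 80.244.188.167
  80.244.240.0/20 (80.244.240.0 - 80.244.255.255) does not contain 80.244.188.167
  82.244.128.0/18 (82.244.128.0 - 82.244.191.255) does not contain 80.244.188.167
Longest matching prefix is /17 -> interface eth9.

eth9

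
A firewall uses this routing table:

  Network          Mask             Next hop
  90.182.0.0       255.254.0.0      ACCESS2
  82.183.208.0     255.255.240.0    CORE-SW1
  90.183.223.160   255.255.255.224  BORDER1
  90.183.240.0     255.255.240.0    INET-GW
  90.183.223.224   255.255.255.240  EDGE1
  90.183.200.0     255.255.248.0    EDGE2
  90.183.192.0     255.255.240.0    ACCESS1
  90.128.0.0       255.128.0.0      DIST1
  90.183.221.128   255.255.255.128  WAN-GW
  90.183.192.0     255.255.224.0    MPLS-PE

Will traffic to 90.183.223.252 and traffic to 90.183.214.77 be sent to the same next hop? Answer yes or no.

90.183.223.252: longest match 90.183.192.0/19 -> MPLS-PE
90.183.214.77: longest match 90.183.192.0/19 -> MPLS-PE

yes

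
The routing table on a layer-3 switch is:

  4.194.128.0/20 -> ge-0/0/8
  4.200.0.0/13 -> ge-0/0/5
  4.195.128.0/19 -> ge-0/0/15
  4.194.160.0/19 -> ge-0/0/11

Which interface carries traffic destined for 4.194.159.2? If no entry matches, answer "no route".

no route

No entry's prefix contains 4.194.159.2; there is no default route.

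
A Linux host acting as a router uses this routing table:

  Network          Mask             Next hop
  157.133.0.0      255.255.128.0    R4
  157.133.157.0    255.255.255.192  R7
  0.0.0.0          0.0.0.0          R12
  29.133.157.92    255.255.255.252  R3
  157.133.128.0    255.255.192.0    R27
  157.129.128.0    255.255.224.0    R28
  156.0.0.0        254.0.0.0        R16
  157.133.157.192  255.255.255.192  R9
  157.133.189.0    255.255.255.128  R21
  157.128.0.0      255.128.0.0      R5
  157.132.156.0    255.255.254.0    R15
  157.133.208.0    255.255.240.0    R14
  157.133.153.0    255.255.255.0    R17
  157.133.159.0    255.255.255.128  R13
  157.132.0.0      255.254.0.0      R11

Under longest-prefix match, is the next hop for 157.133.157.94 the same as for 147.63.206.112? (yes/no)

157.133.157.94: longest match 157.133.128.0/18 -> R27
147.63.206.112: longest match 0.0.0.0/0 -> R12

no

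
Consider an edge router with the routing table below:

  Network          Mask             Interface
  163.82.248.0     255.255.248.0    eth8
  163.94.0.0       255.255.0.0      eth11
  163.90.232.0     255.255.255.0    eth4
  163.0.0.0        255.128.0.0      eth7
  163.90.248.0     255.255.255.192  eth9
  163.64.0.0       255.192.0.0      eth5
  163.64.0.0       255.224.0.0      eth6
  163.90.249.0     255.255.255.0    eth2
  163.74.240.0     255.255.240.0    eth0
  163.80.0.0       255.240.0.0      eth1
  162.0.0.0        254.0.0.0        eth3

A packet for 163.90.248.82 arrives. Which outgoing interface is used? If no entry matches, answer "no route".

eth1

Routes whose prefix contains 163.90.248.82:
  162.0.0.0/7 (162.0.0.0 - 163.255.255.255) -> eth3
  163.0.0.0/9 (163.0.0.0 - 163.127.255.255) -> eth7
  163.64.0.0/10 (163.64.0.0 - 163.127.255.255) -> eth5
  163.64.0.0/11 (163.64.0.0 - 163.95.255.255) -> eth6
  163.80.0.0/12 (163.80.0.0 - 163.95.255.255) -> eth1
More-specific entries that do NOT match:
  163.90.248.0/26 (163.90.248.0 - 163.90.248.63) does not contain 163.90.248.82
  163.90.232.0/24 (163.90.232.0 - 163.90.232.255) does not contain 163.90.248.82
  163.90.249.0/24 (163.90.249.0 - 163.90.249.255) does not contain 163.90.248.82
  163.82.248.0/21 (163.82.248.0 - 163.82.255.255) does not contain 163.90.248.82
  163.74.240.0/20 (163.74.240.0 - 163.74.255.255) does not contain 163.90.248.82
  163.94.0.0/16 (163.94.0.0 - 163.94.255.255) does not contain 163.90.248.82
Longest matching prefix is /12 -> interface eth1.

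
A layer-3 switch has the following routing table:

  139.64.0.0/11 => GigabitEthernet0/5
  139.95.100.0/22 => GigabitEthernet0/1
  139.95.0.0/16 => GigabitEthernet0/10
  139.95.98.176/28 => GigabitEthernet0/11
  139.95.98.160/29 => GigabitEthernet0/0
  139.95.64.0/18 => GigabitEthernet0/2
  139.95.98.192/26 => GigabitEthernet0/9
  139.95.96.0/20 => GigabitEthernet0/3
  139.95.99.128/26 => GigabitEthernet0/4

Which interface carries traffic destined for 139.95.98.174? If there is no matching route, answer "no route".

GigabitEthernet0/3

Routes whose prefix contains 139.95.98.174:
  139.64.0.0/11 (139.64.0.0 - 139.95.255.255) -> GigabitEthernet0/5
  139.95.0.0/16 (139.95.0.0 - 139.95.255.255) -> GigabitEthernet0/10
  139.95.64.0/18 (139.95.64.0 - 139.95.127.255) -> GigabitEthernet0/2
  139.95.96.0/20 (139.95.96.0 - 139.95.111.255) -> GigabitEthernet0/3
More-specific entries that do NOT match:
  139.95.98.160/29 (139.95.98.160 - 139.95.98.167) does not contain 139.95.98.174
  139.95.98.176/28 (139.95.98.176 - 139.95.98.191) does not contain 139.95.98.174
  139.95.98.192/26 (139.95.98.192 - 139.95.98.255) does not contain 139.95.98.174
  139.95.99.128/26 (139.95.99.128 - 139.95.99.191) does not contain 139.95.98.174
  139.95.100.0/22 (139.95.100.0 - 139.95.103.255) does not contain 139.95.98.174
Longest matching prefix is /20 -> interface GigabitEthernet0/3.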